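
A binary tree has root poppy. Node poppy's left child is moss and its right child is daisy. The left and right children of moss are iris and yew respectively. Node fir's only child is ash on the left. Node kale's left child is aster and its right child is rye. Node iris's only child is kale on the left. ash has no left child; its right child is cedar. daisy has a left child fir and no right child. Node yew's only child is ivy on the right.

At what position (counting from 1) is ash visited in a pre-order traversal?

11

Pre-order visits the node, then its left subtree, then its right subtree.
Visit poppy.
At poppy: go left to moss.
  Visit moss.
  At moss: go left to iris.
    Visit iris.
    At iris: go left to kale.
      Visit kale.
      At kale: go left to aster.
        aster is a leaf — visit aster.
      At kale: go right to rye.
        rye is a leaf — visit rye.
    At iris: no right child.
  At moss: go right to yew.
    Visit yew.
    At yew: no left child.
    At yew: go right to ivy.
      ivy is a leaf — visit ivy.
At poppy: go right to daisy.
  Visit daisy.
  At daisy: go left to fir.
    Visit fir.
    At fir: go left to ash.
      Visit ash.
      At ash: no left child.
      At ash: go right to cedar.
        cedar is a leaf — visit cedar.
    At fir: no right child.
  At daisy: no right child.
Full pre-order sequence: poppy, moss, iris, kale, aster, rye, yew, ivy, daisy, fir, ash, cedar.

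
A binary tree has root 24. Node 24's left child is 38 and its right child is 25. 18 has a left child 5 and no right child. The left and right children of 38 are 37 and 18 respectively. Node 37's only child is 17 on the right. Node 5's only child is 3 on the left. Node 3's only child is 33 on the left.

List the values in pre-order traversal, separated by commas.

24, 38, 37, 17, 18, 5, 3, 33, 25

Pre-order visits the node, then its left subtree, then its right subtree.
Visit 24.
At 24: go left to 38.
  Visit 38.
  At 38: go left to 37.
    Visit 37.
    At 37: no left child.
    At 37: go right to 17.
      17 is a leaf — visit 17.
  At 38: go right to 18.
    Visit 18.
    At 18: go left to 5.
      Visit 5.
      At 5: go left to 3.
        Visit 3.
        At 3: go left to 33.
          33 is a leaf — visit 33.
        At 3: no right child.
      At 5: no right child.
    At 18: no right child.
At 24: go right to 25.
  25 is a leaf — visit 25.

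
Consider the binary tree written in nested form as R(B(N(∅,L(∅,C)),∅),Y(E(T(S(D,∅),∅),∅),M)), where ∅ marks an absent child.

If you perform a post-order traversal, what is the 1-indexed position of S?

Post-order visits the left subtree, then the right subtree, then the node.
At R: go left to B.
  At B: go left to N.
    At N: no left child.
    At N: go right to L.
      At L: no left child.
      At L: go right to C.
        C is a leaf — visit C.
      Visit L.
    Visit N.
  At B: no right child.
  Visit B.
At R: go right to Y.
  At Y: go left to E.
    At E: go left to T.
      At T: go left to S.
        At S: go left to D.
          D is a leaf — visit D.
        At S: no right child.
        Visit S.
      At T: no right child.
      Visit T.
    At E: no right child.
    Visit E.
  At Y: go right to M.
    M is a leaf — visit M.
  Visit Y.
Visit R.
Full post-order sequence: C, L, N, B, D, S, T, E, M, Y, R.

6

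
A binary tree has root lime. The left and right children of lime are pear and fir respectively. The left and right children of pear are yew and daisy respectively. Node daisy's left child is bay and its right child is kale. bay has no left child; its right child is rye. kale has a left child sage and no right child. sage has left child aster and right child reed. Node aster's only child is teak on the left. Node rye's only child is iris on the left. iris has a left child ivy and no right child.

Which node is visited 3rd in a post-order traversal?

Post-order visits the left subtree, then the right subtree, then the node.
At lime: go left to pear.
  At pear: go left to yew.
    yew is a leaf — visit yew.
  At pear: go right to daisy.
    At daisy: go left to bay.
      At bay: no left child.
      At bay: go right to rye.
        At rye: go left to iris.
          At iris: go left to ivy.
            ivy is a leaf — visit ivy.
          At iris: no right child.
          Visit iris.
        At rye: no right child.
        Visit rye.
      Visit bay.
    At daisy: go right to kale.
      At kale: go left to sage.
        At sage: go left to aster.
          At aster: go left to teak.
            teak is a leaf — visit teak.
          At aster: no right child.
          Visit aster.
        At sage: go right to reed.
          reed is a leaf — visit reed.
        Visit sage.
      At kale: no right child.
      Visit kale.
    Visit daisy.
  Visit pear.
At lime: go right to fir.
  fir is a leaf — visit fir.
Visit lime.
Full post-order sequence: yew, ivy, iris, rye, bay, teak, aster, reed, sage, kale, daisy, pear, fir, lime.

iris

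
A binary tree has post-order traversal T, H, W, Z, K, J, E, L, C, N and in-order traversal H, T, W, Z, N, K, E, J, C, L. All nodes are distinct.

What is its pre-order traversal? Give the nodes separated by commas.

The last element of post-order is the root; it splits in-order into left and right subtrees.
Root N: left subtree has 4 nodes {H, T, W, Z}, right has 5 {K, E, J, C, L}.
  Root Z: left subtree has 3 nodes {H, T, W}, right has 0 { }.
    Root W: left subtree has 2 nodes {H, T}, right has 0 { }.
      Root H: left subtree has 0 nodes { }, right has 1 {T}.
  Root C: left subtree has 3 nodes {K, E, J}, right has 1 {L}.
    Root E: left subtree has 1 node {K}, right has 1 {J}.

N, Z, W, H, T, C, E, K, J, L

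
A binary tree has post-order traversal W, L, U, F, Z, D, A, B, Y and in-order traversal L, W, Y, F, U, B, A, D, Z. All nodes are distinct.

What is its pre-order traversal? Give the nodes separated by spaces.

The last element of post-order is the root; it splits in-order into left and right subtrees.
Root Y: left subtree has 2 nodes {L, W}, right has 6 {F, U, B, A, D, Z}.
  Root L: left subtree has 0 nodes { }, right has 1 {W}.
  Root B: left subtree has 2 nodes {F, U}, right has 3 {A, D, Z}.
    Root F: left subtree has 0 nodes { }, right has 1 {U}.
    Root A: left subtree has 0 nodes { }, right has 2 {D, Z}.
      Root D: left subtree has 0 nodes { }, right has 1 {Z}.

Y L W B F U A D Z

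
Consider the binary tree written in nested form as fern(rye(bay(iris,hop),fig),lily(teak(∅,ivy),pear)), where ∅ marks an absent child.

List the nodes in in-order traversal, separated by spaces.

In-order visits the left subtree, then the node, then the right subtree.
At fern: go left to rye.
  At rye: go left to bay.
    At bay: go left to iris.
      iris is a leaf — visit iris.
    Visit bay.
    At bay: go right to hop.
      hop is a leaf — visit hop.
  Visit rye.
  At rye: go right to fig.
    fig is a leaf — visit fig.
Visit fern.
At fern: go right to lily.
  At lily: go left to teak.
    At teak: no left child.
    Visit teak.
    At teak: go right to ivy.
      ivy is a leaf — visit ivy.
  Visit lily.
  At lily: go right to pear.
    pear is a leaf — visit pear.

iris bay hop rye fig fern teak ivy lily pear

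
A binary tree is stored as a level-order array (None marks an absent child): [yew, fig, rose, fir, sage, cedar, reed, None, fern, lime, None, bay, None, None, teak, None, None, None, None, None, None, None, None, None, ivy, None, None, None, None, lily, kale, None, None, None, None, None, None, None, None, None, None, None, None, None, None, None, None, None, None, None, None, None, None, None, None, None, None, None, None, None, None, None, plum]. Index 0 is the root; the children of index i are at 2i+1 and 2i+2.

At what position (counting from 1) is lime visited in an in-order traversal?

In-order visits the left subtree, then the node, then the right subtree.
At yew: go left to fig.
  At fig: go left to fir.
    At fir: no left child.
    Visit fir.
    At fir: go right to fern.
      fern is a leaf — visit fern.
  Visit fig.
  At fig: go right to sage.
    At sage: go left to lime.
      lime is a leaf — visit lime.
    Visit sage.
    At sage: no right child.
Visit yew.
At yew: go right to rose.
  At rose: go left to cedar.
    At cedar: go left to bay.
      At bay: no left child.
      Visit bay.
      At bay: go right to ivy.
        ivy is a leaf — visit ivy.
    Visit cedar.
    At cedar: no right child.
  Visit rose.
  At rose: go right to reed.
    At reed: no left child.
    Visit reed.
    At reed: go right to teak.
      At teak: go left to lily.
        lily is a leaf — visit lily.
      Visit teak.
      At teak: go right to kale.
        At kale: no left child.
        Visit kale.
        At kale: go right to plum.
          plum is a leaf — visit plum.
Full in-order sequence: fir, fern, fig, lime, sage, yew, bay, ivy, cedar, rose, reed, lily, teak, kale, plum.

4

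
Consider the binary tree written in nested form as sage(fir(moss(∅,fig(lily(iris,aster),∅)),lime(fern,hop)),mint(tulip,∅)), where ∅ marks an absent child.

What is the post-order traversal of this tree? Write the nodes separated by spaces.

iris aster lily fig moss fern hop lime fir tulip mint sage

Post-order visits the left subtree, then the right subtree, then the node.
At sage: go left to fir.
  At fir: go left to moss.
    At moss: no left child.
    At moss: go right to fig.
      At fig: go left to lily.
        At lily: go left to iris.
          iris is a leaf — visit iris.
        At lily: go right to aster.
          aster is a leaf — visit aster.
        Visit lily.
      At fig: no right child.
      Visit fig.
    Visit moss.
  At fir: go right to lime.
    At lime: go left to fern.
      fern is a leaf — visit fern.
    At lime: go right to hop.
      hop is a leaf — visit hop.
    Visit lime.
  Visit fir.
At sage: go right to mint.
  At mint: go left to tulip.
    tulip is a leaf — visit tulip.
  At mint: no right child.
  Visit mint.
Visit sage.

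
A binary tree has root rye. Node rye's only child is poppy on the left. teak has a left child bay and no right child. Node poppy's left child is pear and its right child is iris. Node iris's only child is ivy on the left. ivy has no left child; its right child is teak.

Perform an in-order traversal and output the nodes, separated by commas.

pear, poppy, ivy, bay, teak, iris, rye

In-order visits the left subtree, then the node, then the right subtree.
At rye: go left to poppy.
  At poppy: go left to pear.
    pear is a leaf — visit pear.
  Visit poppy.
  At poppy: go right to iris.
    At iris: go left to ivy.
      At ivy: no left child.
      Visit ivy.
      At ivy: go right to teak.
        At teak: go left to bay.
          bay is a leaf — visit bay.
        Visit teak.
        At teak: no right child.
    Visit iris.
    At iris: no right child.
Visit rye.
At rye: no right child.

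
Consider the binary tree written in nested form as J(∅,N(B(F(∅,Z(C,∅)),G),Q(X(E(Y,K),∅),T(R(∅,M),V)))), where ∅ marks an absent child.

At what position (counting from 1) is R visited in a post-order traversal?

Post-order visits the left subtree, then the right subtree, then the node.
At J: no left child.
At J: go right to N.
  At N: go left to B.
    At B: go left to F.
      At F: no left child.
      At F: go right to Z.
        At Z: go left to C.
          C is a leaf — visit C.
        At Z: no right child.
        Visit Z.
      Visit F.
    At B: go right to G.
      G is a leaf — visit G.
    Visit B.
  At N: go right to Q.
    At Q: go left to X.
      At X: go left to E.
        At E: go left to Y.
          Y is a leaf — visit Y.
        At E: go right to K.
          K is a leaf — visit K.
        Visit E.
      At X: no right child.
      Visit X.
    At Q: go right to T.
      At T: go left to R.
        At R: no left child.
        At R: go right to M.
          M is a leaf — visit M.
        Visit R.
      At T: go right to V.
        V is a leaf — visit V.
      Visit T.
    Visit Q.
  Visit N.
Visit J.
Full post-order sequence: C, Z, F, G, B, Y, K, E, X, M, R, V, T, Q, N, J.

11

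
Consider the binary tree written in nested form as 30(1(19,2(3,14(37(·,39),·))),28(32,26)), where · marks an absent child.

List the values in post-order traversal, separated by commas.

Post-order visits the left subtree, then the right subtree, then the node.
At 30: go left to 1.
  At 1: go left to 19.
    19 is a leaf — visit 19.
  At 1: go right to 2.
    At 2: go left to 3.
      3 is a leaf — visit 3.
    At 2: go right to 14.
      At 14: go left to 37.
        At 37: no left child.
        At 37: go right to 39.
          39 is a leaf — visit 39.
        Visit 37.
      At 14: no right child.
      Visit 14.
    Visit 2.
  Visit 1.
At 30: go right to 28.
  At 28: go left to 32.
    32 is a leaf — visit 32.
  At 28: go right to 26.
    26 is a leaf — visit 26.
  Visit 28.
Visit 30.

19, 3, 39, 37, 14, 2, 1, 32, 26, 28, 30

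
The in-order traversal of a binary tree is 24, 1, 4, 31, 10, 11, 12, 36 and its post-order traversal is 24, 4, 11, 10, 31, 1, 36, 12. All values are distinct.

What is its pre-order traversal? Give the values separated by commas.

The last element of post-order is the root; it splits in-order into left and right subtrees.
Root 12: left subtree has 6 nodes {24, 1, 4, 31, 10, 11}, right has 1 {36}.
  Root 1: left subtree has 1 node {24}, right has 4 {4, 31, 10, 11}.
    Root 31: left subtree has 1 node {4}, right has 2 {10, 11}.
      Root 10: left subtree has 0 nodes { }, right has 1 {11}.

12, 1, 24, 31, 4, 10, 11, 36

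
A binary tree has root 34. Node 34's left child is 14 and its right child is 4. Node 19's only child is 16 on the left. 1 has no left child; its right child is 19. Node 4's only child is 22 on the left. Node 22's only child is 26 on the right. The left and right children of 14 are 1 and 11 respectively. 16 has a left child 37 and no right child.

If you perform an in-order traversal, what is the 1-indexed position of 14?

In-order visits the left subtree, then the node, then the right subtree.
At 34: go left to 14.
  At 14: go left to 1.
    At 1: no left child.
    Visit 1.
    At 1: go right to 19.
      At 19: go left to 16.
        At 16: go left to 37.
          37 is a leaf — visit 37.
        Visit 16.
        At 16: no right child.
      Visit 19.
      At 19: no right child.
  Visit 14.
  At 14: go right to 11.
    11 is a leaf — visit 11.
Visit 34.
At 34: go right to 4.
  At 4: go left to 22.
    At 22: no left child.
    Visit 22.
    At 22: go right to 26.
      26 is a leaf — visit 26.
  Visit 4.
  At 4: no right child.
Full in-order sequence: 1, 37, 16, 19, 14, 11, 34, 22, 26, 4.

5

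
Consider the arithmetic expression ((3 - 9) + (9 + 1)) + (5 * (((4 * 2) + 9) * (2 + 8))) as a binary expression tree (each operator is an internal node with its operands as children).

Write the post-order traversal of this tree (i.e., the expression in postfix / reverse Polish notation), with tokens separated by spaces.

Post-order on an expression tree gives postfix notation: for each operator, emit left operand, right operand, then the operator.

3 9 - 9 1 + + 5 4 2 * 9 + 2 8 + * * +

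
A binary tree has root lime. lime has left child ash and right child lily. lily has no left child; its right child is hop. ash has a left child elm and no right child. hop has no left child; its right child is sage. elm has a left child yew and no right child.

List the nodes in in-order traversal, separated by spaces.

yew elm ash lime lily hop sage

In-order visits the left subtree, then the node, then the right subtree.
At lime: go left to ash.
  At ash: go left to elm.
    At elm: go left to yew.
      yew is a leaf — visit yew.
    Visit elm.
    At elm: no right child.
  Visit ash.
  At ash: no right child.
Visit lime.
At lime: go right to lily.
  At lily: no left child.
  Visit lily.
  At lily: go right to hop.
    At hop: no left child.
    Visit hop.
    At hop: go right to sage.
      sage is a leaf — visit sage.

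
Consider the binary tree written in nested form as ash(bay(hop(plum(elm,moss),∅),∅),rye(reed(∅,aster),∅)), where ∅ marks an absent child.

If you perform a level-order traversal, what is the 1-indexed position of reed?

5

Level-order visits nodes level by level from the root, left to right within each level.
Level 0: ash
Level 1: bay, rye
Level 2: hop, reed
Level 3: plum, aster
Level 4: elm, moss
Full level-order sequence: ash, bay, rye, hop, reed, plum, aster, elm, moss.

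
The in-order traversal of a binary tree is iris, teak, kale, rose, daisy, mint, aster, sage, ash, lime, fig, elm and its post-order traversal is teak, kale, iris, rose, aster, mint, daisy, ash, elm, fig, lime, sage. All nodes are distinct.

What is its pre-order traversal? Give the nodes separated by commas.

sage, daisy, rose, iris, kale, teak, mint, aster, lime, ash, fig, elm

The last element of post-order is the root; it splits in-order into left and right subtrees.
Root sage: left subtree has 7 nodes {iris, teak, kale, rose, daisy, mint, aster}, right has 4 {ash, lime, fig, elm}.
  Root daisy: left subtree has 4 nodes {iris, teak, kale, rose}, right has 2 {mint, aster}.
    Root rose: left subtree has 3 nodes {iris, teak, kale}, right has 0 { }.
      Root iris: left subtree has 0 nodes { }, right has 2 {teak, kale}.
        Root kale: left subtree has 1 node {teak}, right has 0 { }.
    Root mint: left subtree has 0 nodes { }, right has 1 {aster}.
  Root lime: left subtree has 1 node {ash}, right has 2 {fig, elm}.
    Root fig: left subtree has 0 nodes { }, right has 1 {elm}.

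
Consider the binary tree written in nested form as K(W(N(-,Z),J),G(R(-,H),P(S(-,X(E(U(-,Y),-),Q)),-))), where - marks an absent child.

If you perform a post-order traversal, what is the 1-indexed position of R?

6

Post-order visits the left subtree, then the right subtree, then the node.
At K: go left to W.
  At W: go left to N.
    At N: no left child.
    At N: go right to Z.
      Z is a leaf — visit Z.
    Visit N.
  At W: go right to J.
    J is a leaf — visit J.
  Visit W.
At K: go right to G.
  At G: go left to R.
    At R: no left child.
    At R: go right to H.
      H is a leaf — visit H.
    Visit R.
  At G: go right to P.
    At P: go left to S.
      At S: no left child.
      At S: go right to X.
        At X: go left to E.
          At E: go left to U.
            At U: no left child.
            At U: go right to Y.
              Y is a leaf — visit Y.
            Visit U.
          At E: no right child.
          Visit E.
        At X: go right to Q.
          Q is a leaf — visit Q.
        Visit X.
      Visit S.
    At P: no right child.
    Visit P.
  Visit G.
Visit K.
Full post-order sequence: Z, N, J, W, H, R, Y, U, E, Q, X, S, P, G, K.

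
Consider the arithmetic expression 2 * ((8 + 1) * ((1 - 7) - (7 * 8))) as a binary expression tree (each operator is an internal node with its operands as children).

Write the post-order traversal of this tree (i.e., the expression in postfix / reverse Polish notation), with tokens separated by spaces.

2 8 1 + 1 7 - 7 8 * - * *

Post-order on an expression tree gives postfix notation: for each operator, emit left operand, right operand, then the operator.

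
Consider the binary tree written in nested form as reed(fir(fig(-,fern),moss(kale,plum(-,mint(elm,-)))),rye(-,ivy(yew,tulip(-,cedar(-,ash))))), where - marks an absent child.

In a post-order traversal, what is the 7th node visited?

Post-order visits the left subtree, then the right subtree, then the node.
At reed: go left to fir.
  At fir: go left to fig.
    At fig: no left child.
    At fig: go right to fern.
      fern is a leaf — visit fern.
    Visit fig.
  At fir: go right to moss.
    At moss: go left to kale.
      kale is a leaf — visit kale.
    At moss: go right to plum.
      At plum: no left child.
      At plum: go right to mint.
        At mint: go left to elm.
          elm is a leaf — visit elm.
        At mint: no right child.
        Visit mint.
      Visit plum.
    Visit moss.
  Visit fir.
At reed: go right to rye.
  At rye: no left child.
  At rye: go right to ivy.
    At ivy: go left to yew.
      yew is a leaf — visit yew.
    At ivy: go right to tulip.
      At tulip: no left child.
      At tulip: go right to cedar.
        At cedar: no left child.
        At cedar: go right to ash.
          ash is a leaf — visit ash.
        Visit cedar.
      Visit tulip.
    Visit ivy.
  Visit rye.
Visit reed.
Full post-order sequence: fern, fig, kale, elm, mint, plum, moss, fir, yew, ash, cedar, tulip, ivy, rye, reed.

moss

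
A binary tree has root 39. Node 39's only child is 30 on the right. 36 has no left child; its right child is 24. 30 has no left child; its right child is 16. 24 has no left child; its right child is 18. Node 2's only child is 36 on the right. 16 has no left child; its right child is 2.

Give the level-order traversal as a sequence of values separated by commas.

Level-order visits nodes level by level from the root, left to right within each level.
Level 0: 39
Level 1: 30
Level 2: 16
Level 3: 2
Level 4: 36
Level 5: 24
Level 6: 18

39, 30, 16, 2, 36, 24, 18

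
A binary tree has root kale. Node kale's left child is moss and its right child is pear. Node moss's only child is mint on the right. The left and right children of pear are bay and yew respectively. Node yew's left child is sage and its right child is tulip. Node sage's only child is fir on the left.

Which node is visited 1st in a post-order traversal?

mint

Post-order visits the left subtree, then the right subtree, then the node.
At kale: go left to moss.
  At moss: no left child.
  At moss: go right to mint.
    mint is a leaf — visit mint.
  Visit moss.
At kale: go right to pear.
  At pear: go left to bay.
    bay is a leaf — visit bay.
  At pear: go right to yew.
    At yew: go left to sage.
      At sage: go left to fir.
        fir is a leaf — visit fir.
      At sage: no right child.
      Visit sage.
    At yew: go right to tulip.
      tulip is a leaf — visit tulip.
    Visit yew.
  Visit pear.
Visit kale.
Full post-order sequence: mint, moss, bay, fir, sage, tulip, yew, pear, kale.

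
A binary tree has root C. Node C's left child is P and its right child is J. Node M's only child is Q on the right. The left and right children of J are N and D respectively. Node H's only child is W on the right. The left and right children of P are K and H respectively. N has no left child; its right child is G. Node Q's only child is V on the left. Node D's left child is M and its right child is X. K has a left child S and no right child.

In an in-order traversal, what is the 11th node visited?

In-order visits the left subtree, then the node, then the right subtree.
At C: go left to P.
  At P: go left to K.
    At K: go left to S.
      S is a leaf — visit S.
    Visit K.
    At K: no right child.
  Visit P.
  At P: go right to H.
    At H: no left child.
    Visit H.
    At H: go right to W.
      W is a leaf — visit W.
Visit C.
At C: go right to J.
  At J: go left to N.
    At N: no left child.
    Visit N.
    At N: go right to G.
      G is a leaf — visit G.
  Visit J.
  At J: go right to D.
    At D: go left to M.
      At M: no left child.
      Visit M.
      At M: go right to Q.
        At Q: go left to V.
          V is a leaf — visit V.
        Visit Q.
        At Q: no right child.
    Visit D.
    At D: go right to X.
      X is a leaf — visit X.
Full in-order sequence: S, K, P, H, W, C, N, G, J, M, V, Q, D, X.

V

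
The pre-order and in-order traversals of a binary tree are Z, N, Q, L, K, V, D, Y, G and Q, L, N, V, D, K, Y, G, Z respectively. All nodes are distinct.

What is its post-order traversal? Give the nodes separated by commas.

L, Q, D, V, G, Y, K, N, Z

The first element of pre-order is the root; it splits in-order into left and right subtrees.
Root Z: left subtree has 8 nodes {Q, L, N, V, D, K, Y, G}, right has 0 { }.
  Root N: left subtree has 2 nodes {Q, L}, right has 5 {V, D, K, Y, G}.
    Root Q: left subtree has 0 nodes { }, right has 1 {L}.
    Root K: left subtree has 2 nodes {V, D}, right has 2 {Y, G}.
      Root V: left subtree has 0 nodes { }, right has 1 {D}.
      Root Y: left subtree has 0 nodes { }, right has 1 {G}.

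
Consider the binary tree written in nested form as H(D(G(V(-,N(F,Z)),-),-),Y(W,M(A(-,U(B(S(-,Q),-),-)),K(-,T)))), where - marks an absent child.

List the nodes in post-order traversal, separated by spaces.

F Z N V G D W Q S B U A T K M Y H

Post-order visits the left subtree, then the right subtree, then the node.
At H: go left to D.
  At D: go left to G.
    At G: go left to V.
      At V: no left child.
      At V: go right to N.
        At N: go left to F.
          F is a leaf — visit F.
        At N: go right to Z.
          Z is a leaf — visit Z.
        Visit N.
      Visit V.
    At G: no right child.
    Visit G.
  At D: no right child.
  Visit D.
At H: go right to Y.
  At Y: go left to W.
    W is a leaf — visit W.
  At Y: go right to M.
    At M: go left to A.
      At A: no left child.
      At A: go right to U.
        At U: go left to B.
          At B: go left to S.
            At S: no left child.
            At S: go right to Q.
              Q is a leaf — visit Q.
            Visit S.
          At B: no right child.
          Visit B.
        At U: no right child.
        Visit U.
      Visit A.
    At M: go right to K.
      At K: no left child.
      At K: go right to T.
        T is a leaf — visit T.
      Visit K.
    Visit M.
  Visit Y.
Visit H.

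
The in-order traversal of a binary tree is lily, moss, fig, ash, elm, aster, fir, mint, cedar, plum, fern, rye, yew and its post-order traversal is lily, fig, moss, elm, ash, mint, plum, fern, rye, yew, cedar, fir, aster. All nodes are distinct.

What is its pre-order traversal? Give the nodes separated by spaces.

aster ash moss lily fig elm fir cedar mint yew rye fern plum

The last element of post-order is the root; it splits in-order into left and right subtrees.
Root aster: left subtree has 5 nodes {lily, moss, fig, ash, elm}, right has 7 {fir, mint, cedar, plum, fern, rye, yew}.
  Root ash: left subtree has 3 nodes {lily, moss, fig}, right has 1 {elm}.
    Root moss: left subtree has 1 node {lily}, right has 1 {fig}.
  Root fir: left subtree has 0 nodes { }, right has 6 {mint, cedar, plum, fern, rye, yew}.
    Root cedar: left subtree has 1 node {mint}, right has 4 {plum, fern, rye, yew}.
      Root yew: left subtree has 3 nodes {plum, fern, rye}, right has 0 { }.
        Root rye: left subtree has 2 nodes {plum, fern}, right has 0 { }.
          Root fern: left subtree has 1 node {plum}, right has 0 { }.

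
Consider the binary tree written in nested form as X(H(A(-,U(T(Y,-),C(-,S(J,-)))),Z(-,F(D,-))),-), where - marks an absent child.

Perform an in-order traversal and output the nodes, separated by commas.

A, Y, T, U, C, J, S, H, Z, D, F, X

In-order visits the left subtree, then the node, then the right subtree.
At X: go left to H.
  At H: go left to A.
    At A: no left child.
    Visit A.
    At A: go right to U.
      At U: go left to T.
        At T: go left to Y.
          Y is a leaf — visit Y.
        Visit T.
        At T: no right child.
      Visit U.
      At U: go right to C.
        At C: no left child.
        Visit C.
        At C: go right to S.
          At S: go left to J.
            J is a leaf — visit J.
          Visit S.
          At S: no right child.
  Visit H.
  At H: go right to Z.
    At Z: no left child.
    Visit Z.
    At Z: go right to F.
      At F: go left to D.
        D is a leaf — visit D.
      Visit F.
      At F: no right child.
Visit X.
At X: no right child.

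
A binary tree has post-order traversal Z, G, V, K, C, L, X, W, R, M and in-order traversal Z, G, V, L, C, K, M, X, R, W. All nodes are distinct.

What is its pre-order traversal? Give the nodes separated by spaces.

The last element of post-order is the root; it splits in-order into left and right subtrees.
Root M: left subtree has 6 nodes {Z, G, V, L, C, K}, right has 3 {X, R, W}.
  Root L: left subtree has 3 nodes {Z, G, V}, right has 2 {C, K}.
    Root V: left subtree has 2 nodes {Z, G}, right has 0 { }.
      Root G: left subtree has 1 node {Z}, right has 0 { }.
    Root C: left subtree has 0 nodes { }, right has 1 {K}.
  Root R: left subtree has 1 node {X}, right has 1 {W}.

M L V G Z C K R X W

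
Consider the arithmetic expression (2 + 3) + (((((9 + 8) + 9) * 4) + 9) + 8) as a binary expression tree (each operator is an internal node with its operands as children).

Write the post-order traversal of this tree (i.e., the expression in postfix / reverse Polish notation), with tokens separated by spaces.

Post-order on an expression tree gives postfix notation: for each operator, emit left operand, right operand, then the operator.

2 3 + 9 8 + 9 + 4 * 9 + 8 + +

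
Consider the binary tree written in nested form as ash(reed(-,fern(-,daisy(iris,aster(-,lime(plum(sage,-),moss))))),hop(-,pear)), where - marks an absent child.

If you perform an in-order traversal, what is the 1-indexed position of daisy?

4

In-order visits the left subtree, then the node, then the right subtree.
At ash: go left to reed.
  At reed: no left child.
  Visit reed.
  At reed: go right to fern.
    At fern: no left child.
    Visit fern.
    At fern: go right to daisy.
      At daisy: go left to iris.
        iris is a leaf — visit iris.
      Visit daisy.
      At daisy: go right to aster.
        At aster: no left child.
        Visit aster.
        At aster: go right to lime.
          At lime: go left to plum.
            At plum: go left to sage.
              sage is a leaf — visit sage.
            Visit plum.
            At plum: no right child.
          Visit lime.
          At lime: go right to moss.
            moss is a leaf — visit moss.
Visit ash.
At ash: go right to hop.
  At hop: no left child.
  Visit hop.
  At hop: go right to pear.
    pear is a leaf — visit pear.
Full in-order sequence: reed, fern, iris, daisy, aster, sage, plum, lime, moss, ash, hop, pear.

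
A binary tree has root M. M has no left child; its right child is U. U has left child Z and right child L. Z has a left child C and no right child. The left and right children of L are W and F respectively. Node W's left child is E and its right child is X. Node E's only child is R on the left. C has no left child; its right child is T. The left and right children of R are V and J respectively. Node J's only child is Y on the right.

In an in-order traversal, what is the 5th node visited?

In-order visits the left subtree, then the node, then the right subtree.
At M: no left child.
Visit M.
At M: go right to U.
  At U: go left to Z.
    At Z: go left to C.
      At C: no left child.
      Visit C.
      At C: go right to T.
        T is a leaf — visit T.
    Visit Z.
    At Z: no right child.
  Visit U.
  At U: go right to L.
    At L: go left to W.
      At W: go left to E.
        At E: go left to R.
          At R: go left to V.
            V is a leaf — visit V.
          Visit R.
          At R: go right to J.
            At J: no left child.
            Visit J.
            At J: go right to Y.
              Y is a leaf — visit Y.
        Visit E.
        At E: no right child.
      Visit W.
      At W: go right to X.
        X is a leaf — visit X.
    Visit L.
    At L: go right to F.
      F is a leaf — visit F.
Full in-order sequence: M, C, T, Z, U, V, R, J, Y, E, W, X, L, F.

U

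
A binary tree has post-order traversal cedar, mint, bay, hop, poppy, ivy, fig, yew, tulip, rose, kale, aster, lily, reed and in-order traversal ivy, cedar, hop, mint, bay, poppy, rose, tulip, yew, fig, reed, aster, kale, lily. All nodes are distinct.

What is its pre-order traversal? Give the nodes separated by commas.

The last element of post-order is the root; it splits in-order into left and right subtrees.
Root reed: left subtree has 10 nodes {ivy, cedar, hop, mint, bay, poppy, rose, tulip, yew, fig}, right has 3 {aster, kale, lily}.
  Root rose: left subtree has 6 nodes {ivy, cedar, hop, mint, bay, poppy}, right has 3 {tulip, yew, fig}.
    Root ivy: left subtree has 0 nodes { }, right has 5 {cedar, hop, mint, bay, poppy}.
      Root poppy: left subtree has 4 nodes {cedar, hop, mint, bay}, right has 0 { }.
        Root hop: left subtree has 1 node {cedar}, right has 2 {mint, bay}.
          Root bay: left subtree has 1 node {mint}, right has 0 { }.
    Root tulip: left subtree has 0 nodes { }, right has 2 {yew, fig}.
      Root yew: left subtree has 0 nodes { }, right has 1 {fig}.
  Root lily: left subtree has 2 nodes {aster, kale}, right has 0 { }.
    Root aster: left subtree has 0 nodes { }, right has 1 {kale}.

reed, rose, ivy, poppy, hop, cedar, bay, mint, tulip, yew, fig, lily, aster, kale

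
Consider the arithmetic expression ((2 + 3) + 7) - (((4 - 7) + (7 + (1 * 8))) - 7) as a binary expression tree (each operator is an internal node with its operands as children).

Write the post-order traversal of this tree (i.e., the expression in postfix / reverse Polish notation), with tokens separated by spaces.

Post-order on an expression tree gives postfix notation: for each operator, emit left operand, right operand, then the operator.

2 3 + 7 + 4 7 - 7 1 8 * + + 7 - -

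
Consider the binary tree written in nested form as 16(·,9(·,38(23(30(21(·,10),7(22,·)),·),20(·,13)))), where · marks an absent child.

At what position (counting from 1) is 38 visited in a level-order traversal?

Level-order visits nodes level by level from the root, left to right within each level.
Level 0: 16
Level 1: 9
Level 2: 38
Level 3: 23, 20
Level 4: 30, 13
Level 5: 21, 7
Level 6: 10, 22
Full level-order sequence: 16, 9, 38, 23, 20, 30, 13, 21, 7, 10, 22.

3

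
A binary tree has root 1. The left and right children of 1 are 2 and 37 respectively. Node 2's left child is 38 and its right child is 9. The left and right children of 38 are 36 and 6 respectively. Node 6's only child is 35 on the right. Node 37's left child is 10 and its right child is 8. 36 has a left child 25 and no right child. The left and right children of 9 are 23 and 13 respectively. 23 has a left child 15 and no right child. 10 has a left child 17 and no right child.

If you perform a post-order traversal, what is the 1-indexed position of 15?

Post-order visits the left subtree, then the right subtree, then the node.
At 1: go left to 2.
  At 2: go left to 38.
    At 38: go left to 36.
      At 36: go left to 25.
        25 is a leaf — visit 25.
      At 36: no right child.
      Visit 36.
    At 38: go right to 6.
      At 6: no left child.
      At 6: go right to 35.
        35 is a leaf — visit 35.
      Visit 6.
    Visit 38.
  At 2: go right to 9.
    At 9: go left to 23.
      At 23: go left to 15.
        15 is a leaf — visit 15.
      At 23: no right child.
      Visit 23.
    At 9: go right to 13.
      13 is a leaf — visit 13.
    Visit 9.
  Visit 2.
At 1: go right to 37.
  At 37: go left to 10.
    At 10: go left to 17.
      17 is a leaf — visit 17.
    At 10: no right child.
    Visit 10.
  At 37: go right to 8.
    8 is a leaf — visit 8.
  Visit 37.
Visit 1.
Full post-order sequence: 25, 36, 35, 6, 38, 15, 23, 13, 9, 2, 17, 10, 8, 37, 1.

6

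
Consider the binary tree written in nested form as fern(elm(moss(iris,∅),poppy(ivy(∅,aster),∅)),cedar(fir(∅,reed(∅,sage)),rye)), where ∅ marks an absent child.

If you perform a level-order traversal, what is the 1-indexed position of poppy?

Level-order visits nodes level by level from the root, left to right within each level.
Level 0: fern
Level 1: elm, cedar
Level 2: moss, poppy, fir, rye
Level 3: iris, ivy, reed
Level 4: aster, sage
Full level-order sequence: fern, elm, cedar, moss, poppy, fir, rye, iris, ivy, reed, aster, sage.

5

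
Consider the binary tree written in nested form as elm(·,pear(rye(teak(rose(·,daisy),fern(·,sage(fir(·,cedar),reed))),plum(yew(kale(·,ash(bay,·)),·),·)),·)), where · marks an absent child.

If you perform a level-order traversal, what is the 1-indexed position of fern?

Level-order visits nodes level by level from the root, left to right within each level.
Level 0: elm
Level 1: pear
Level 2: rye
Level 3: teak, plum
Level 4: rose, fern, yew
Level 5: daisy, sage, kale
Level 6: fir, reed, ash
Level 7: cedar, bay
Full level-order sequence: elm, pear, rye, teak, plum, rose, fern, yew, daisy, sage, kale, fir, reed, ash, cedar, bay.

7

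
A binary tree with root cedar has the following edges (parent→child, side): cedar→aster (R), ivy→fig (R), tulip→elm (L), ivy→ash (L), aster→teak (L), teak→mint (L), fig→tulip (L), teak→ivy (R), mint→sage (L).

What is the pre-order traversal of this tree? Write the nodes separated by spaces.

cedar aster teak mint sage ivy ash fig tulip elm

Pre-order visits the node, then its left subtree, then its right subtree.
Visit cedar.
At cedar: no left child.
At cedar: go right to aster.
  Visit aster.
  At aster: go left to teak.
    Visit teak.
    At teak: go left to mint.
      Visit mint.
      At mint: go left to sage.
        sage is a leaf — visit sage.
      At mint: no right child.
    At teak: go right to ivy.
      Visit ivy.
      At ivy: go left to ash.
        ash is a leaf — visit ash.
      At ivy: go right to fig.
        Visit fig.
        At fig: go left to tulip.
          Visit tulip.
          At tulip: go left to elm.
            elm is a leaf — visit elm.
          At tulip: no right child.
        At fig: no right child.
  At aster: no right child.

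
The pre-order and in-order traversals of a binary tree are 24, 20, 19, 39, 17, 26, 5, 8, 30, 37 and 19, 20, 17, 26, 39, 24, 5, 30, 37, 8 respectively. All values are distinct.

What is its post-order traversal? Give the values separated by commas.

The first element of pre-order is the root; it splits in-order into left and right subtrees.
Root 24: left subtree has 5 nodes {19, 20, 17, 26, 39}, right has 4 {5, 30, 37, 8}.
  Root 20: left subtree has 1 node {19}, right has 3 {17, 26, 39}.
    Root 39: left subtree has 2 nodes {17, 26}, right has 0 { }.
      Root 17: left subtree has 0 nodes { }, right has 1 {26}.
  Root 5: left subtree has 0 nodes { }, right has 3 {30, 37, 8}.
    Root 8: left subtree has 2 nodes {30, 37}, right has 0 { }.
      Root 30: left subtree has 0 nodes { }, right has 1 {37}.

19, 26, 17, 39, 20, 37, 30, 8, 5, 24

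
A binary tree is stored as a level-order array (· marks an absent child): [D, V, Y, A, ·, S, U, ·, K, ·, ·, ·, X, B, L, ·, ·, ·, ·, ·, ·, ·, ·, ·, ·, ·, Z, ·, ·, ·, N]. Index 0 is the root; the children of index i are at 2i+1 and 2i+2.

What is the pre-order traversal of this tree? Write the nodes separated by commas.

Pre-order visits the node, then its left subtree, then its right subtree.
Visit D.
At D: go left to V.
  Visit V.
  At V: go left to A.
    Visit A.
    At A: no left child.
    At A: go right to K.
      K is a leaf — visit K.
  At V: no right child.
At D: go right to Y.
  Visit Y.
  At Y: go left to S.
    Visit S.
    At S: no left child.
    At S: go right to X.
      Visit X.
      At X: no left child.
      At X: go right to Z.
        Z is a leaf — visit Z.
  At Y: go right to U.
    Visit U.
    At U: go left to B.
      B is a leaf — visit B.
    At U: go right to L.
      Visit L.
      At L: no left child.
      At L: go right to N.
        N is a leaf — visit N.

D, V, A, K, Y, S, X, Z, U, B, L, N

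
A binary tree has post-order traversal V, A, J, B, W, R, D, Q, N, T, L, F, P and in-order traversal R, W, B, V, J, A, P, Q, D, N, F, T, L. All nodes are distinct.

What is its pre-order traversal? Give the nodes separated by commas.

The last element of post-order is the root; it splits in-order into left and right subtrees.
Root P: left subtree has 6 nodes {R, W, B, V, J, A}, right has 6 {Q, D, N, F, T, L}.
  Root R: left subtree has 0 nodes { }, right has 5 {W, B, V, J, A}.
    Root W: left subtree has 0 nodes { }, right has 4 {B, V, J, A}.
      Root B: left subtree has 0 nodes { }, right has 3 {V, J, A}.
        Root J: left subtree has 1 node {V}, right has 1 {A}.
  Root F: left subtree has 3 nodes {Q, D, N}, right has 2 {T, L}.
    Root N: left subtree has 2 nodes {Q, D}, right has 0 { }.
      Root Q: left subtree has 0 nodes { }, right has 1 {D}.
    Root L: left subtree has 1 node {T}, right has 0 { }.

P, R, W, B, J, V, A, F, N, Q, D, L, T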